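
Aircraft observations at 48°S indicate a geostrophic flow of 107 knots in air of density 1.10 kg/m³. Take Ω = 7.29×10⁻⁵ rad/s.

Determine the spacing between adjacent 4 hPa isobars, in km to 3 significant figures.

61.0 km

Coriolis parameter at 48°S:
f = 2Ω sin φ = 2 × 7.29×10⁻⁵ × sin 48° = 1.08×10⁻⁴ s⁻¹
Wind speed in SI: 107 knots = 55.0 m/s
Geostrophic balance rearranged: |∂P/∂n| = f ρ V_g
|∂P/∂n| = 1.08×10⁻⁴ × 1.10 × 55.0 = 6.56×10⁻³ Pa/m
Isobar spacing: Δn = ΔP/|∂P/∂n| = 400 Pa / 6.56×10⁻³ Pa/m = 60970 m ≈ 61.0 km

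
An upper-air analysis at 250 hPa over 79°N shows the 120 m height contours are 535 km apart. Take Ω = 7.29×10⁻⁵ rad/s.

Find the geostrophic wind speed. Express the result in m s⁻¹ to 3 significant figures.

Coriolis parameter at 79°N:
f = 2Ω sin φ = 2 × 7.29×10⁻⁵ × sin 79° = 1.43×10⁻⁴ s⁻¹
Height gradient: |∂Z/∂n| = 120 m / 535000 m = 2.24×10⁻⁴
On a pressure surface, geostrophic balance gives V_g = (g/f)|∂Z/∂n|:
V_g = 9.81 × 2.24×10⁻⁴ / 1.43×10⁻⁴ = 15.4 m/s

15.4 m s⁻¹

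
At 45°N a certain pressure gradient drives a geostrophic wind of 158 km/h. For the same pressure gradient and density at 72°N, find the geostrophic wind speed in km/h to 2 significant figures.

120 km/h

With the same pressure gradient and density, V_g ∝ 1/f ∝ 1/sin φ.
V₂ = V₁ · sin φ₁ / sin φ₂ = 158 × sin 45° / sin 72°
V₂ = 158 × 0.7071/0.9511 = 120 km/h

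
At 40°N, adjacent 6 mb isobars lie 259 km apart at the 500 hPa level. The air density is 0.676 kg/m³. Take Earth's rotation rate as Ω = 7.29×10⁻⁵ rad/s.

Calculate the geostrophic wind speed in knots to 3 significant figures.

Coriolis parameter at 40°N:
f = 2Ω sin φ = 2 × 7.29×10⁻⁵ × sin 40° = 9.37×10⁻⁵ s⁻¹
Pressure gradient: |∂P/∂n| = 600 Pa / 259000 m = 2.32×10⁻³ Pa/m
Geostrophic balance (pressure-gradient force = Coriolis force):
V_g = (1/(fρ)) |∂P/∂n| = 2.32×10⁻³ / (9.37×10⁻⁵ × 0.676) = 36.6 m/s
Converting: 36.6 m/s × 1.944 = 71.1 knots

71.1 knots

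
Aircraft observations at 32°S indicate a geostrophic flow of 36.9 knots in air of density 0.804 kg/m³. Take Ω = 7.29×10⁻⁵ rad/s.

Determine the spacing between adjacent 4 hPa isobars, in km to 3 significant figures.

Coriolis parameter at 32°S:
f = 2Ω sin φ = 2 × 7.29×10⁻⁵ × sin 32° = 7.73×10⁻⁵ s⁻¹
Wind speed in SI: 36.9 knots = 19.0 m/s
Geostrophic balance rearranged: |∂P/∂n| = f ρ V_g
|∂P/∂n| = 7.73×10⁻⁵ × 0.804 × 19.0 = 1.18×10⁻³ Pa/m
Isobar spacing: Δn = ΔP/|∂P/∂n| = 400 Pa / 1.18×10⁻³ Pa/m = 339213 m ≈ 339 km

339 km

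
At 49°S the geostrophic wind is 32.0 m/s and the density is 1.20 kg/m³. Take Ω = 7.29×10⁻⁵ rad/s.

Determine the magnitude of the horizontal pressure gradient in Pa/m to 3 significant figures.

4.23×10⁻³ Pa/m

Coriolis parameter at 49°S:
f = 2Ω sin φ = 2 × 7.29×10⁻⁵ × sin 49° = 1.10×10⁻⁴ s⁻¹
Geostrophic balance rearranged: |∂P/∂n| = f ρ V_g
|∂P/∂n| = 1.10×10⁻⁴ × 1.20 × 32.0 = 4.23×10⁻³ Pa/m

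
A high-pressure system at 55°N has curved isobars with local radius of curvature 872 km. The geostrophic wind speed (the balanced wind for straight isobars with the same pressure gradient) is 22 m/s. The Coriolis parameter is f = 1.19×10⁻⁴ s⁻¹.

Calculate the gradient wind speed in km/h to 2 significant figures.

Around a high, pressure-gradient force acts outward with centrifugal, so Coriolis balances both:
fV = (1/ρ)|∂P/∂n| + V²/R  →  V² − fR·V + fR·V_g = 0
With fR = 1.19×10⁻⁴ × 872×10³ m = 104 m/s:
V = [fR − √((fR)² − 4 fR V_g)]/2 = [104 − √(104² − 4×104×22)]/2 = 31.7 m/s
Supergeostrophic (V > V_g = 22 m/s), as expected around a high.
Converting: 31.7 m/s × 3.6 = 110 km/h

110 km/h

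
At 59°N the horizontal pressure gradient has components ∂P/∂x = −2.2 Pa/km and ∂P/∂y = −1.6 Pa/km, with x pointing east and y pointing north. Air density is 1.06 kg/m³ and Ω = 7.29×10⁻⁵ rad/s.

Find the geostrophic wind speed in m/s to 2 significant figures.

21 m/s

Coriolis parameter at 59°N:
f = 2Ω sin φ = 2 × 7.29×10⁻⁵ × sin 59° = 1.25×10⁻⁴ s⁻¹
Component geostrophic relations (x east, y north):
u_g = −(1/(fρ)) ∂P/∂y,  v_g = (1/(fρ)) ∂P/∂x
u_g = −(−1.6×10⁻³)/(1.25×10⁻⁴ × 1.06) = 12.1 m/s;  v_g = (−2.2×10⁻³)/(1.25×10⁻⁴ × 1.06) = −16.6 m/s
|V_g| = √(u_g² + v_g²) = 20.5 m/s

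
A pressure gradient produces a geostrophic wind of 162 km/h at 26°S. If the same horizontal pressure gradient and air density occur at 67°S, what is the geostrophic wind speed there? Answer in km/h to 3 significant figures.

With the same pressure gradient and density, V_g ∝ 1/f ∝ 1/sin φ.
V₂ = V₁ · sin φ₁ / sin φ₂ = 162 × sin 26° / sin 67°
V₂ = 162 × 0.4384/0.9205 = 77.1 km/h

77.1 km/h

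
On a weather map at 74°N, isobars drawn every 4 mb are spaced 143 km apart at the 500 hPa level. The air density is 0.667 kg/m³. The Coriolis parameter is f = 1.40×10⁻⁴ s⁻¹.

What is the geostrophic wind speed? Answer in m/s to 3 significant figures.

Pressure gradient: |∂P/∂n| = 400 Pa / 143000 m = 2.80×10⁻³ Pa/m
Geostrophic balance (pressure-gradient force = Coriolis force):
V_g = (1/(fρ)) |∂P/∂n| = 2.80×10⁻³ / (1.40×10⁻⁴ × 0.667) = 30.0 m/s

30.0 m/s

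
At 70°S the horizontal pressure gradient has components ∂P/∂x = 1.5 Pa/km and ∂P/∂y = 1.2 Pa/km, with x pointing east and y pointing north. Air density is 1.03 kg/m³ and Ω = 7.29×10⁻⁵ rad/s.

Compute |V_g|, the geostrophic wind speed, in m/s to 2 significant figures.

Coriolis parameter at 70°S:
f = 2Ω sin φ = 2 × 7.29×10⁻⁵ × sin 70° = 1.37×10⁻⁴ s⁻¹
In the Southern Hemisphere f is negative: f = −1.37×10⁻⁴ s⁻¹.
Component geostrophic relations (x east, y north):
u_g = −(1/(fρ)) ∂P/∂y,  v_g = (1/(fρ)) ∂P/∂x
u_g = −(1.2×10⁻³)/(−1.37×10⁻⁴ × 1.03) = 8.50 m/s;  v_g = (1.5×10⁻³)/(−1.37×10⁻⁴ × 1.03) = −10.6 m/s
|V_g| = √(u_g² + v_g²) = 13.6 m/s

14 m/s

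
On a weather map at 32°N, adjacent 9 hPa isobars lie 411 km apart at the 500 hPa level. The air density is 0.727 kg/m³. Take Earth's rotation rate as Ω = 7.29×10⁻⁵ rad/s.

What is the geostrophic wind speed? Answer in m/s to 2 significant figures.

39 m/s

Coriolis parameter at 32°N:
f = 2Ω sin φ = 2 × 7.29×10⁻⁵ × sin 32° = 7.73×10⁻⁵ s⁻¹
Pressure gradient: |∂P/∂n| = 900 Pa / 411000 m = 2.19×10⁻³ Pa/m
Geostrophic balance (pressure-gradient force = Coriolis force):
V_g = (1/(fρ)) |∂P/∂n| = 2.19×10⁻³ / (7.73×10⁻⁵ × 0.727) = 39.0 m/s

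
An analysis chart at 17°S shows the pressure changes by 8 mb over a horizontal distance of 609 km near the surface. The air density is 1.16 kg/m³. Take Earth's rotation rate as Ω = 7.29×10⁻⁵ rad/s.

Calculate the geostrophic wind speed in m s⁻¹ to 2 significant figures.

27 m s⁻¹

Coriolis parameter at 17°S:
f = 2Ω sin φ = 2 × 7.29×10⁻⁵ × sin 17° = 4.26×10⁻⁵ s⁻¹
Pressure gradient: |∂P/∂n| = 800 Pa / 609000 m = 1.31×10⁻³ Pa/m
Geostrophic balance (pressure-gradient force = Coriolis force):
V_g = (1/(fρ)) |∂P/∂n| = 1.31×10⁻³ / (4.26×10⁻⁵ × 1.16) = 26.6 m/s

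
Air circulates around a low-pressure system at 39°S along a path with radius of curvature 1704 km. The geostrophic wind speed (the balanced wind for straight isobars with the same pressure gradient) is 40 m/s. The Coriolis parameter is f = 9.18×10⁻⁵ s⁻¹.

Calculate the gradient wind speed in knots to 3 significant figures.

Around a low, centrifugal force acts outward with Coriolis, so pressure-gradient force balances both:
(1/ρ)|∂P/∂n| = fV + V²/R  →  V² + fR·V − fR·V_g = 0
With fR = 9.18×10⁻⁵ × 1704×10³ m = 156 m/s:
V = [−fR + √((fR)² + 4 fR V_g)]/2 = [−156 + √(156² + 4×156×40)]/2 = 33 m/s
Subgeostrophic (V < V_g = 40 m/s), as expected around a low.
Converting: 33 m/s × 1.944 = 64.2 knots

64.2 knots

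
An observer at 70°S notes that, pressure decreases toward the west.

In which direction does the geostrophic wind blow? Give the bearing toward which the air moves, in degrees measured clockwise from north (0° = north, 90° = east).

The pressure-gradient force points toward the west (bearing 270°).
Geostrophic balance: in the Southern Hemisphere the Coriolis force deflects motion to the left, so the geostrophic wind blows 90° to the left of the pressure-gradient force (low pressure on the right).
Rotating 270° by 90° counterclockwise gives 180° — the wind blows toward the south.

180°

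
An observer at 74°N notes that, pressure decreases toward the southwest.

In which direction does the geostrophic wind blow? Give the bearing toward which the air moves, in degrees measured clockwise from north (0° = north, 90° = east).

The pressure-gradient force points toward the southwest (bearing 225°).
Geostrophic balance: in the Northern Hemisphere the Coriolis force deflects motion to the right, so the geostrophic wind blows 90° to the right of the pressure-gradient force (low pressure on the left).
Rotating 225° by 90° clockwise gives 315° — the wind blows toward the northwest.

315°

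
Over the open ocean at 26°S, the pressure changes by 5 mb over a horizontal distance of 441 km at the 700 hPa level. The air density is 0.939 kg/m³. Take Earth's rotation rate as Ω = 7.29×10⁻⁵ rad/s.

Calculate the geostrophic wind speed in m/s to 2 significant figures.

19 m/s

Coriolis parameter at 26°S:
f = 2Ω sin φ = 2 × 7.29×10⁻⁵ × sin 26° = 6.39×10⁻⁵ s⁻¹
Pressure gradient: |∂P/∂n| = 500 Pa / 441000 m = 1.13×10⁻³ Pa/m
Geostrophic balance (pressure-gradient force = Coriolis force):
V_g = (1/(fρ)) |∂P/∂n| = 1.13×10⁻³ / (6.39×10⁻⁵ × 0.939) = 18.9 m/s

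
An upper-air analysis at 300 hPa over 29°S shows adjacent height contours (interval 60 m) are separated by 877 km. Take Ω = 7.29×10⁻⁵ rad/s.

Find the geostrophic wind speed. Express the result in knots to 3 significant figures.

18.5 knots

Coriolis parameter at 29°S:
f = 2Ω sin φ = 2 × 7.29×10⁻⁵ × sin 29° = 7.07×10⁻⁵ s⁻¹
Height gradient: |∂Z/∂n| = 60 m / 877000 m = 6.84×10⁻⁵
On a pressure surface, geostrophic balance gives V_g = (g/f)|∂Z/∂n|:
V_g = 9.81 × 6.84×10⁻⁵ / 7.07×10⁻⁵ = 9.49 m/s
Converting: 9.49 m/s × 1.944 = 18.5 knots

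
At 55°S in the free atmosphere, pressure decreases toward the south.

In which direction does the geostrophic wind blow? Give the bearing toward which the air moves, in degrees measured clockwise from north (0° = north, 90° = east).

The pressure-gradient force points toward the south (bearing 180°).
Geostrophic balance: in the Southern Hemisphere the Coriolis force deflects motion to the left, so the geostrophic wind blows 90° to the left of the pressure-gradient force (low pressure on the right).
Rotating 180° by 90° counterclockwise gives 090° — the wind blows toward the east.

090°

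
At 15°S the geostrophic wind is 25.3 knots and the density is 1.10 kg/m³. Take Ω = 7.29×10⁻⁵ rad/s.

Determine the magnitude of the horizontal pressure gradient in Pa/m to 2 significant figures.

Coriolis parameter at 15°S:
f = 2Ω sin φ = 2 × 7.29×10⁻⁵ × sin 15° = 3.77×10⁻⁵ s⁻¹
Wind speed in SI: 25.3 knots = 13.0 m/s
Geostrophic balance rearranged: |∂P/∂n| = f ρ V_g
|∂P/∂n| = 3.77×10⁻⁵ × 1.10 × 13.0 = 5.40×10⁻⁴ Pa/m

5.4×10⁻⁴ Pa/m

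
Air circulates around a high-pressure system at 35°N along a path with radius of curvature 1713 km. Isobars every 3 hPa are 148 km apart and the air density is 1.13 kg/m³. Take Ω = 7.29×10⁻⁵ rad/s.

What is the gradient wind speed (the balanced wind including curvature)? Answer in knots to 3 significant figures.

Coriolis parameter at 35°N:
f = 2Ω sin φ = 2 × 7.29×10⁻⁵ × sin 35° = 8.36×10⁻⁵ s⁻¹
Pressure gradient: |∂P/∂n| = 300 Pa / 148000 m = 2.03×10⁻³ Pa/m
Geostrophic speed: V_g = |∂P/∂n|/(fρ) = 2.03×10⁻³/(8.36×10⁻⁵ × 1.13) = 21.5 m/s
Around a high, pressure-gradient force acts outward with centrifugal, so Coriolis balances both:
fV = (1/ρ)|∂P/∂n| + V²/R  →  V² − fR·V + fR·V_g = 0
With fR = 8.36×10⁻⁵ × 1713×10³ m = 143 m/s:
V = [fR − √((fR)² − 4 fR V_g)]/2 = [143 − √(143² − 4×143×21.5)]/2 = 26.3 m/s
Supergeostrophic (V > V_g = 21.5 m/s), as expected around a high.
Converting: 26.3 m/s × 1.944 = 51.1 knots

51.1 knots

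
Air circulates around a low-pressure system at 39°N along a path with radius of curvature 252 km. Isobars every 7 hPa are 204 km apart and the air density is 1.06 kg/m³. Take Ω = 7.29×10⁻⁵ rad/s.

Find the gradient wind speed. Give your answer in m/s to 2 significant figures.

Coriolis parameter at 39°N:
f = 2Ω sin φ = 2 × 7.29×10⁻⁵ × sin 39° = 9.18×10⁻⁵ s⁻¹
Pressure gradient: |∂P/∂n| = 700 Pa / 204000 m = 3.43×10⁻³ Pa/m
Geostrophic speed: V_g = |∂P/∂n|/(fρ) = 3.43×10⁻³/(9.18×10⁻⁵ × 1.06) = 35.3 m/s
Around a low, centrifugal force acts outward with Coriolis, so pressure-gradient force balances both:
(1/ρ)|∂P/∂n| = fV + V²/R  →  V² + fR·V − fR·V_g = 0
With fR = 9.18×10⁻⁵ × 252×10³ m = 23.1 m/s:
V = [−fR + √((fR)² + 4 fR V_g)]/2 = [−23.1 + √(23.1² + 4×23.1×35.3)]/2 = 19.3 m/s
Subgeostrophic (V < V_g = 35.3 m/s), as expected around a low.

19 m/s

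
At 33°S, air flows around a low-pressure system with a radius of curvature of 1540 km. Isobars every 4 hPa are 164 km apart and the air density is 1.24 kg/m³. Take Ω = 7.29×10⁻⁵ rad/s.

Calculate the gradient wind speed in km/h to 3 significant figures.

Coriolis parameter at 33°S:
f = 2Ω sin φ = 2 × 7.29×10⁻⁵ × sin 33° = 7.94×10⁻⁵ s⁻¹
Pressure gradient: |∂P/∂n| = 400 Pa / 164000 m = 2.44×10⁻³ Pa/m
Geostrophic speed: V_g = |∂P/∂n|/(fρ) = 2.44×10⁻³/(7.94×10⁻⁵ × 1.24) = 24.8 m/s
Around a low, centrifugal force acts outward with Coriolis, so pressure-gradient force balances both:
(1/ρ)|∂P/∂n| = fV + V²/R  →  V² + fR·V − fR·V_g = 0
With fR = 7.94×10⁻⁵ × 1540×10³ m = 122 m/s:
V = [−fR + √((fR)² + 4 fR V_g)]/2 = [−122 + √(122² + 4×122×24.8)]/2 = 21.1 m/s
Subgeostrophic (V < V_g = 24.8 m/s), as expected around a low.
Converting: 21.1 m/s × 3.6 = 76.0 km/h

76.0 km/h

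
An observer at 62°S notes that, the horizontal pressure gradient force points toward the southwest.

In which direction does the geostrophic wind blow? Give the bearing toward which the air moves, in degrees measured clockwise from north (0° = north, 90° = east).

135°

The pressure-gradient force points toward the southwest (bearing 225°).
Geostrophic balance: in the Southern Hemisphere the Coriolis force deflects motion to the left, so the geostrophic wind blows 90° to the left of the pressure-gradient force (low pressure on the right).
Rotating 225° by 90° counterclockwise gives 135° — the wind blows toward the southeast.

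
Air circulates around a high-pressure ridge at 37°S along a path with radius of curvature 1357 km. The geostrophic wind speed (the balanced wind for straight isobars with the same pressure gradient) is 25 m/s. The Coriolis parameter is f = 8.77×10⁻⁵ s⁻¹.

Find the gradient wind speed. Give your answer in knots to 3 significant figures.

Around a high, pressure-gradient force acts outward with centrifugal, so Coriolis balances both:
fV = (1/ρ)|∂P/∂n| + V²/R  →  V² − fR·V + fR·V_g = 0
With fR = 8.77×10⁻⁵ × 1357×10³ m = 119 m/s:
V = [fR − √((fR)² − 4 fR V_g)]/2 = [119 − √(119² − 4×119×25)]/2 = 35.7 m/s
Supergeostrophic (V > V_g = 25 m/s), as expected around a high.
Converting: 35.7 m/s × 1.944 = 69.4 knots

69.4 knots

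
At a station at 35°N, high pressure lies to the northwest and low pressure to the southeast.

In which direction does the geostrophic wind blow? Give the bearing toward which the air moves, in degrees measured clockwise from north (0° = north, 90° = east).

225°

The pressure-gradient force points toward the southeast (bearing 135°).
Geostrophic balance: in the Northern Hemisphere the Coriolis force deflects motion to the right, so the geostrophic wind blows 90° to the right of the pressure-gradient force (low pressure on the left).
Rotating 135° by 90° clockwise gives 225° — the wind blows toward the southwest.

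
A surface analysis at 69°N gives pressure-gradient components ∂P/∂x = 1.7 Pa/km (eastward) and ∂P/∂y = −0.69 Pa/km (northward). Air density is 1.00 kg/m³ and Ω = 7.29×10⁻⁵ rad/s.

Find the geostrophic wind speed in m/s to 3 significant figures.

Coriolis parameter at 69°N:
f = 2Ω sin φ = 2 × 7.29×10⁻⁵ × sin 69° = 1.36×10⁻⁴ s⁻¹
Component geostrophic relations (x east, y north):
u_g = −(1/(fρ)) ∂P/∂y,  v_g = (1/(fρ)) ∂P/∂x
u_g = −(−0.69×10⁻³)/(1.36×10⁻⁴ × 1.00) = 5.07 m/s;  v_g = (1.7×10⁻³)/(1.36×10⁻⁴ × 1.00) = 12.5 m/s
|V_g| = √(u_g² + v_g²) = 13.5 m/s

13.5 m/s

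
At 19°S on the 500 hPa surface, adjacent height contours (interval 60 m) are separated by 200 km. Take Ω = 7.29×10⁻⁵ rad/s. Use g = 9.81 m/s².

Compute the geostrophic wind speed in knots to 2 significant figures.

Coriolis parameter at 19°S:
f = 2Ω sin φ = 2 × 7.29×10⁻⁵ × sin 19° = 4.75×10⁻⁵ s⁻¹
Height gradient: |∂Z/∂n| = 60 m / 200000 m = 3.00×10⁻⁴
On a pressure surface, geostrophic balance gives V_g = (g/f)|∂Z/∂n|:
V_g = 9.81 × 3.00×10⁻⁴ / 4.75×10⁻⁵ = 62.0 m/s
Converting: 62.0 m/s × 1.944 = 120 knots

120 knots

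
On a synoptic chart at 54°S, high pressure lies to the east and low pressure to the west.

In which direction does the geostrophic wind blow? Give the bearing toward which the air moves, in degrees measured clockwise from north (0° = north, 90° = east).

The pressure-gradient force points toward the west (bearing 270°).
Geostrophic balance: in the Southern Hemisphere the Coriolis force deflects motion to the left, so the geostrophic wind blows 90° to the left of the pressure-gradient force (low pressure on the right).
Rotating 270° by 90° counterclockwise gives 180° — the wind blows toward the south.

180°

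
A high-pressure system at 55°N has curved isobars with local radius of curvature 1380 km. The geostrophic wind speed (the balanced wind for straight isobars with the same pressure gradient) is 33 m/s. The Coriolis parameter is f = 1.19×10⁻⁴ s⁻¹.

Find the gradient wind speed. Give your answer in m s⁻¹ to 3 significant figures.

45.7 m s⁻¹

Around a high, pressure-gradient force acts outward with centrifugal, so Coriolis balances both:
fV = (1/ρ)|∂P/∂n| + V²/R  →  V² − fR·V + fR·V_g = 0
With fR = 1.19×10⁻⁴ × 1380×10³ m = 164 m/s:
V = [fR − √((fR)² − 4 fR V_g)]/2 = [164 − √(164² − 4×164×33)]/2 = 45.7 m/s
Supergeostrophic (V > V_g = 33 m/s), as expected around a high.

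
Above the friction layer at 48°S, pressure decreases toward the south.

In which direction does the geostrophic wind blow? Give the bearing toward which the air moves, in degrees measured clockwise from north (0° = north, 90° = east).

The pressure-gradient force points toward the south (bearing 180°).
Geostrophic balance: in the Southern Hemisphere the Coriolis force deflects motion to the left, so the geostrophic wind blows 90° to the left of the pressure-gradient force (low pressure on the right).
Rotating 180° by 90° counterclockwise gives 090° — the wind blows toward the east.

090°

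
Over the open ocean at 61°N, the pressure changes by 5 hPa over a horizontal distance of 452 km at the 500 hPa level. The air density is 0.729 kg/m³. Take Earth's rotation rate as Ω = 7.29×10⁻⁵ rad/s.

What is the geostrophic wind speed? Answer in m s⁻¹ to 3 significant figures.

Coriolis parameter at 61°N:
f = 2Ω sin φ = 2 × 7.29×10⁻⁵ × sin 61° = 1.28×10⁻⁴ s⁻¹
Pressure gradient: |∂P/∂n| = 500 Pa / 452000 m = 1.11×10⁻³ Pa/m
Geostrophic balance (pressure-gradient force = Coriolis force):
V_g = (1/(fρ)) |∂P/∂n| = 1.11×10⁻³ / (1.28×10⁻⁴ × 0.729) = 11.9 m/s

11.9 m s⁻¹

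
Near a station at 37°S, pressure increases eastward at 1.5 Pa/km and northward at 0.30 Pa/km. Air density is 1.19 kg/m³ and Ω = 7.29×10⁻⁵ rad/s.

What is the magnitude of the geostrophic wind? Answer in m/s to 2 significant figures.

15 m/s

Coriolis parameter at 37°S:
f = 2Ω sin φ = 2 × 7.29×10⁻⁵ × sin 37° = 8.77×10⁻⁵ s⁻¹
In the Southern Hemisphere f is negative: f = −8.77×10⁻⁵ s⁻¹.
Component geostrophic relations (x east, y north):
u_g = −(1/(fρ)) ∂P/∂y,  v_g = (1/(fρ)) ∂P/∂x
u_g = −(0.30×10⁻³)/(−8.77×10⁻⁵ × 1.19) = 2.87 m/s;  v_g = (1.5×10⁻³)/(−8.77×10⁻⁵ × 1.19) = −14.4 m/s
|V_g| = √(u_g² + v_g²) = 14.7 m/s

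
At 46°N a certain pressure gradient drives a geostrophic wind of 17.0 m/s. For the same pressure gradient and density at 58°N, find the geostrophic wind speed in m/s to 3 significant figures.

14.4 m/s

With the same pressure gradient and density, V_g ∝ 1/f ∝ 1/sin φ.
V₂ = V₁ · sin φ₁ / sin φ₂ = 17.0 × sin 46° / sin 58°
V₂ = 17.0 × 0.7193/0.8480 = 14.4 m/s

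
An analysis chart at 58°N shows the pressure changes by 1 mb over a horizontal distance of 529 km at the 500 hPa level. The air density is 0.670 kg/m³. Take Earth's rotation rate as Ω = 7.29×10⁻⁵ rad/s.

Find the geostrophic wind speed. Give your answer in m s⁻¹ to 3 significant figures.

2.28 m s⁻¹

Coriolis parameter at 58°N:
f = 2Ω sin φ = 2 × 7.29×10⁻⁵ × sin 58° = 1.24×10⁻⁴ s⁻¹
Pressure gradient: |∂P/∂n| = 100 Pa / 529000 m = 1.89×10⁻⁴ Pa/m
Geostrophic balance (pressure-gradient force = Coriolis force):
V_g = (1/(fρ)) |∂P/∂n| = 1.89×10⁻⁴ / (1.24×10⁻⁴ × 0.670) = 2.28 m/s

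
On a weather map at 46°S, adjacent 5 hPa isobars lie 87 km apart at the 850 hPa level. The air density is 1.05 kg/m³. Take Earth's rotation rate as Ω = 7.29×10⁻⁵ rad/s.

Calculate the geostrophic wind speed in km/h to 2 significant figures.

Coriolis parameter at 46°S:
f = 2Ω sin φ = 2 × 7.29×10⁻⁵ × sin 46° = 1.05×10⁻⁴ s⁻¹
Pressure gradient: |∂P/∂n| = 500 Pa / 87000 m = 5.75×10⁻³ Pa/m
Geostrophic balance (pressure-gradient force = Coriolis force):
V_g = (1/(fρ)) |∂P/∂n| = 5.75×10⁻³ / (1.05×10⁻⁴ × 1.05) = 52.2 m/s
Converting: 52.2 m/s × 3.6 = 190 km/h

190 km/h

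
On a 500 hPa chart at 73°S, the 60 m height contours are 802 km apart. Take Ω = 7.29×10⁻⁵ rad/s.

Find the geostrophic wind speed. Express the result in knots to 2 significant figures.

Coriolis parameter at 73°S:
f = 2Ω sin φ = 2 × 7.29×10⁻⁵ × sin 73° = 1.39×10⁻⁴ s⁻¹
Height gradient: |∂Z/∂n| = 60 m / 802000 m = 7.48×10⁻⁵
On a pressure surface, geostrophic balance gives V_g = (g/f)|∂Z/∂n|:
V_g = 9.81 × 7.48×10⁻⁵ / 1.39×10⁻⁴ = 5.26 m/s
Converting: 5.26 m/s × 1.944 = 10 knots

10 knots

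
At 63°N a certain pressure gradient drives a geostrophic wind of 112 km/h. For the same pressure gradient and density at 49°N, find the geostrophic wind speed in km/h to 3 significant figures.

132 km/h

With the same pressure gradient and density, V_g ∝ 1/f ∝ 1/sin φ.
V₂ = V₁ · sin φ₁ / sin φ₂ = 112 × sin 63° / sin 49°
V₂ = 112 × 0.8910/0.7547 = 132 km/h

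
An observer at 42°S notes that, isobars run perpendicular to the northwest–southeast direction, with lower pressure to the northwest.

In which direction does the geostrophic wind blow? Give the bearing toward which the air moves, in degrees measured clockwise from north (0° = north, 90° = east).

The pressure-gradient force points toward the northwest (bearing 315°).
Geostrophic balance: in the Southern Hemisphere the Coriolis force deflects motion to the left, so the geostrophic wind blows 90° to the left of the pressure-gradient force (low pressure on the right).
Rotating 315° by 90° counterclockwise gives 225° — the wind blows toward the southwest.

225°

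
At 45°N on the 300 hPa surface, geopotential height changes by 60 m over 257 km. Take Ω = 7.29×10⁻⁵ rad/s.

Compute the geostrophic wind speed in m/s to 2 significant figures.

Coriolis parameter at 45°N:
f = 2Ω sin φ = 2 × 7.29×10⁻⁵ × sin 45° = 1.03×10⁻⁴ s⁻¹
Height gradient: |∂Z/∂n| = 60 m / 257000 m = 2.33×10⁻⁴
On a pressure surface, geostrophic balance gives V_g = (g/f)|∂Z/∂n|:
V_g = 9.81 × 2.33×10⁻⁴ / 1.03×10⁻⁴ = 22.2 m/s

22 m/s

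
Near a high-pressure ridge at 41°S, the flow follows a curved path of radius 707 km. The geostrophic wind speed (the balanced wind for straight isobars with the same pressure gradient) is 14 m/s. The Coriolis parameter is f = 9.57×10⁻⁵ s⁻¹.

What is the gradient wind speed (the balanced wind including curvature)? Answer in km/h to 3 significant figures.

71.2 km/h

Around a high, pressure-gradient force acts outward with centrifugal, so Coriolis balances both:
fV = (1/ρ)|∂P/∂n| + V²/R  →  V² − fR·V + fR·V_g = 0
With fR = 9.57×10⁻⁵ × 707×10³ m = 67.7 m/s:
V = [fR − √((fR)² − 4 fR V_g)]/2 = [67.7 − √(67.7² − 4×67.7×14)]/2 = 19.8 m/s
Supergeostrophic (V > V_g = 14 m/s), as expected around a high.
Converting: 19.8 m/s × 3.6 = 71.2 km/h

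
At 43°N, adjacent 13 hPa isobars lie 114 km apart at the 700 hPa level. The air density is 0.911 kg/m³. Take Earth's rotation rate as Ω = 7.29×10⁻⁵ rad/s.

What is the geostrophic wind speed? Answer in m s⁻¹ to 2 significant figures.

Coriolis parameter at 43°N:
f = 2Ω sin φ = 2 × 7.29×10⁻⁵ × sin 43° = 9.94×10⁻⁵ s⁻¹
Pressure gradient: |∂P/∂n| = 1300 Pa / 114000 m = 1.14×10⁻² Pa/m
Geostrophic balance (pressure-gradient force = Coriolis force):
V_g = (1/(fρ)) |∂P/∂n| = 1.14×10⁻² / (9.94×10⁻⁵ × 0.911) = 126 m/s

130 m s⁻¹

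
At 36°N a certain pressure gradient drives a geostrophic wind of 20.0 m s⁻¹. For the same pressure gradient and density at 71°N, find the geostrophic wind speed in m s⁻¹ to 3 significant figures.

12.4 m s⁻¹

With the same pressure gradient and density, V_g ∝ 1/f ∝ 1/sin φ.
V₂ = V₁ · sin φ₁ / sin φ₂ = 20.0 × sin 36° / sin 71°
V₂ = 20.0 × 0.5878/0.9455 = 12.4 m s⁻¹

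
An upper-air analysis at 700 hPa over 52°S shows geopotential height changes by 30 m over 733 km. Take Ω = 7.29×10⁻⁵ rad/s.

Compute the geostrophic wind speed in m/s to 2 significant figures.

Coriolis parameter at 52°S:
f = 2Ω sin φ = 2 × 7.29×10⁻⁵ × sin 52° = 1.15×10⁻⁴ s⁻¹
Height gradient: |∂Z/∂n| = 30 m / 733000 m = 4.09×10⁻⁵
On a pressure surface, geostrophic balance gives V_g = (g/f)|∂Z/∂n|:
V_g = 9.81 × 4.09×10⁻⁵ / 1.15×10⁻⁴ = 3.49 m/s

3.5 m/s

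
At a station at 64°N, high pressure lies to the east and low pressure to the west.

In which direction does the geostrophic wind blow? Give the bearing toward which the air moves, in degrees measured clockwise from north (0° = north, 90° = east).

000°

The pressure-gradient force points toward the west (bearing 270°).
Geostrophic balance: in the Northern Hemisphere the Coriolis force deflects motion to the right, so the geostrophic wind blows 90° to the right of the pressure-gradient force (low pressure on the left).
Rotating 270° by 90° clockwise gives 000° — the wind blows toward the north.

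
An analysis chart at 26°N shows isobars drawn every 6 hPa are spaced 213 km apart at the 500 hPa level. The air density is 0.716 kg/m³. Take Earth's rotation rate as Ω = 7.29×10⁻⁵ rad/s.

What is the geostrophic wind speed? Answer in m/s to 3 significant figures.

61.6 m/s

Coriolis parameter at 26°N:
f = 2Ω sin φ = 2 × 7.29×10⁻⁵ × sin 26° = 6.39×10⁻⁵ s⁻¹
Pressure gradient: |∂P/∂n| = 600 Pa / 213000 m = 2.82×10⁻³ Pa/m
Geostrophic balance (pressure-gradient force = Coriolis force):
V_g = (1/(fρ)) |∂P/∂n| = 2.82×10⁻³ / (6.39×10⁻⁵ × 0.716) = 61.6 m/s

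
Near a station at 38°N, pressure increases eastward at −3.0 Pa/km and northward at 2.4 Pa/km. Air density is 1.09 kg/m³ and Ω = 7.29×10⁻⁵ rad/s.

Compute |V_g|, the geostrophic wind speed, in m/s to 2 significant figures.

39 m/s

Coriolis parameter at 38°N:
f = 2Ω sin φ = 2 × 7.29×10⁻⁵ × sin 38° = 8.98×10⁻⁵ s⁻¹
Component geostrophic relations (x east, y north):
u_g = −(1/(fρ)) ∂P/∂y,  v_g = (1/(fρ)) ∂P/∂x
u_g = −(2.4×10⁻³)/(8.98×10⁻⁵ × 1.09) = −24.5 m/s;  v_g = (−3.0×10⁻³)/(8.98×10⁻⁵ × 1.09) = −30.7 m/s
|V_g| = √(u_g² + v_g²) = 39.3 m/s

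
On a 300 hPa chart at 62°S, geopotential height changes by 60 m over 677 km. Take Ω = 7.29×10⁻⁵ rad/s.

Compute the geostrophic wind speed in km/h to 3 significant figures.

24.3 km/h

Coriolis parameter at 62°S:
f = 2Ω sin φ = 2 × 7.29×10⁻⁵ × sin 62° = 1.29×10⁻⁴ s⁻¹
Height gradient: |∂Z/∂n| = 60 m / 677000 m = 8.86×10⁻⁵
On a pressure surface, geostrophic balance gives V_g = (g/f)|∂Z/∂n|:
V_g = 9.81 × 8.86×10⁻⁵ / 1.29×10⁻⁴ = 6.75 m/s
Converting: 6.75 m/s × 3.6 = 24.3 km/h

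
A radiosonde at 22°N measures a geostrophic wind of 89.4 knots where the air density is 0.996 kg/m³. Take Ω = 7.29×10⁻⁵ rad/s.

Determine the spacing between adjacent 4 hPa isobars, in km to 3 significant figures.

Coriolis parameter at 22°N:
f = 2Ω sin φ = 2 × 7.29×10⁻⁵ × sin 22° = 5.46×10⁻⁵ s⁻¹
Wind speed in SI: 89.4 knots = 46.0 m/s
Geostrophic balance rearranged: |∂P/∂n| = f ρ V_g
|∂P/∂n| = 5.46×10⁻⁵ × 0.996 × 46.0 = 2.50×10⁻³ Pa/m
Isobar spacing: Δn = ΔP/|∂P/∂n| = 400 Pa / 2.50×10⁻³ Pa/m = 159879 m ≈ 160 km

160 km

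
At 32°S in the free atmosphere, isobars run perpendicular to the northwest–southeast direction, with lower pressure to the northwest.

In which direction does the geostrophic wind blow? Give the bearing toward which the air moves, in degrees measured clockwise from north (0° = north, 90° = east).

225°

The pressure-gradient force points toward the northwest (bearing 315°).
Geostrophic balance: in the Southern Hemisphere the Coriolis force deflects motion to the left, so the geostrophic wind blows 90° to the left of the pressure-gradient force (low pressure on the right).
Rotating 315° by 90° counterclockwise gives 225° — the wind blows toward the southwest.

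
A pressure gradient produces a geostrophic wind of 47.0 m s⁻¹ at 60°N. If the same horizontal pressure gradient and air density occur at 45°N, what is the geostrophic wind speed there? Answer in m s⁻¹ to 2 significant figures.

58 m s⁻¹

With the same pressure gradient and density, V_g ∝ 1/f ∝ 1/sin φ.
V₂ = V₁ · sin φ₁ / sin φ₂ = 47.0 × sin 60° / sin 45°
V₂ = 47.0 × 0.8660/0.7071 = 58 m s⁻¹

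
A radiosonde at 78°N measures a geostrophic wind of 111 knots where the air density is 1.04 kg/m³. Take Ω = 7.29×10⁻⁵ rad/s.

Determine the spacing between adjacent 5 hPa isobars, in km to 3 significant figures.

59.0 km

Coriolis parameter at 78°N:
f = 2Ω sin φ = 2 × 7.29×10⁻⁵ × sin 78° = 1.43×10⁻⁴ s⁻¹
Wind speed in SI: 111 knots = 57.1 m/s
Geostrophic balance rearranged: |∂P/∂n| = f ρ V_g
|∂P/∂n| = 1.43×10⁻⁴ × 1.04 × 57.1 = 8.47×10⁻³ Pa/m
Isobar spacing: Δn = ΔP/|∂P/∂n| = 500 Pa / 8.47×10⁻³ Pa/m = 59036 m ≈ 59.0 km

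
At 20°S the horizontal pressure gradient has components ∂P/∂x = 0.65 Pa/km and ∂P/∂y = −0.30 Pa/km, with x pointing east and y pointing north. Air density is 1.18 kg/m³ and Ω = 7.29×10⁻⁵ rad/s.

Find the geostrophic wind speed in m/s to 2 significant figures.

12 m/s

Coriolis parameter at 20°S:
f = 2Ω sin φ = 2 × 7.29×10⁻⁵ × sin 20° = 4.99×10⁻⁵ s⁻¹
In the Southern Hemisphere f is negative: f = −4.99×10⁻⁵ s⁻¹.
Component geostrophic relations (x east, y north):
u_g = −(1/(fρ)) ∂P/∂y,  v_g = (1/(fρ)) ∂P/∂x
u_g = −(−0.30×10⁻³)/(−4.99×10⁻⁵ × 1.18) = −5.10 m/s;  v_g = (0.65×10⁻³)/(−4.99×10⁻⁵ × 1.18) = −11.0 m/s
|V_g| = √(u_g² + v_g²) = 12.2 m/s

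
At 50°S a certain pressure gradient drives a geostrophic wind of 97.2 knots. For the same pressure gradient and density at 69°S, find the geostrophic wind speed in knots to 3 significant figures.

79.8 knots

With the same pressure gradient and density, V_g ∝ 1/f ∝ 1/sin φ.
V₂ = V₁ · sin φ₁ / sin φ₂ = 97.2 × sin 50° / sin 69°
V₂ = 97.2 × 0.7660/0.9336 = 79.8 knots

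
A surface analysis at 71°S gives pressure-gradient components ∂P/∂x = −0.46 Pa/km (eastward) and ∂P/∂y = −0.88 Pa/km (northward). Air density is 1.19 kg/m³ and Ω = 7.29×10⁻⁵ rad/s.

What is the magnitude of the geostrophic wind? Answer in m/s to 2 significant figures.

6.1 m/s

Coriolis parameter at 71°S:
f = 2Ω sin φ = 2 × 7.29×10⁻⁵ × sin 71° = 1.38×10⁻⁴ s⁻¹
In the Southern Hemisphere f is negative: f = −1.38×10⁻⁴ s⁻¹.
Component geostrophic relations (x east, y north):
u_g = −(1/(fρ)) ∂P/∂y,  v_g = (1/(fρ)) ∂P/∂x
u_g = −(−0.88×10⁻³)/(−1.38×10⁻⁴ × 1.19) = −5.36 m/s;  v_g = (−0.46×10⁻³)/(−1.38×10⁻⁴ × 1.19) = 2.80 m/s
|V_g| = √(u_g² + v_g²) = 6.05 m/s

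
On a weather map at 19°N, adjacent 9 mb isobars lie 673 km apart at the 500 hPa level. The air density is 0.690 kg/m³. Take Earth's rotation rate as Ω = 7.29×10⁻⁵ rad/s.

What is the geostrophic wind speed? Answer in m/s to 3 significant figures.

Coriolis parameter at 19°N:
f = 2Ω sin φ = 2 × 7.29×10⁻⁵ × sin 19° = 4.75×10⁻⁵ s⁻¹
Pressure gradient: |∂P/∂n| = 900 Pa / 673000 m = 1.34×10⁻³ Pa/m
Geostrophic balance (pressure-gradient force = Coriolis force):
V_g = (1/(fρ)) |∂P/∂n| = 1.34×10⁻³ / (4.75×10⁻⁵ × 0.690) = 40.8 m/s

40.8 m/s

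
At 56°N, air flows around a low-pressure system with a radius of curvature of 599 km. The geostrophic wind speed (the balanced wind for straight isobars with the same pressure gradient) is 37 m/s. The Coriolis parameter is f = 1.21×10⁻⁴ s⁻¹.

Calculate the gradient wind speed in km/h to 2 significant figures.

97 km/h

Around a low, centrifugal force acts outward with Coriolis, so pressure-gradient force balances both:
(1/ρ)|∂P/∂n| = fV + V²/R  →  V² + fR·V − fR·V_g = 0
With fR = 1.21×10⁻⁴ × 599×10³ m = 72.5 m/s:
V = [−fR + √((fR)² + 4 fR V_g)]/2 = [−72.5 + √(72.5² + 4×72.5×37)]/2 = 27 m/s
Subgeostrophic (V < V_g = 37 m/s), as expected around a low.
Converting: 27 m/s × 3.6 = 97 km/h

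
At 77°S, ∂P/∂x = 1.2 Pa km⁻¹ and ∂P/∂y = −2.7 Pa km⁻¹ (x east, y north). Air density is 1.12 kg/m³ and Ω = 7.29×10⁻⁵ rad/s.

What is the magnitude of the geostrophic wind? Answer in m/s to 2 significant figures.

19 m/s

Coriolis parameter at 77°S:
f = 2Ω sin φ = 2 × 7.29×10⁻⁵ × sin 77° = 1.42×10⁻⁴ s⁻¹
In the Southern Hemisphere f is negative: f = −1.42×10⁻⁴ s⁻¹.
Component geostrophic relations (x east, y north):
u_g = −(1/(fρ)) ∂P/∂y,  v_g = (1/(fρ)) ∂P/∂x
u_g = −(−2.7×10⁻³)/(−1.42×10⁻⁴ × 1.12) = −17.0 m/s;  v_g = (1.2×10⁻³)/(−1.42×10⁻⁴ × 1.12) = −7.54 m/s
|V_g| = √(u_g² + v_g²) = 18.6 m/s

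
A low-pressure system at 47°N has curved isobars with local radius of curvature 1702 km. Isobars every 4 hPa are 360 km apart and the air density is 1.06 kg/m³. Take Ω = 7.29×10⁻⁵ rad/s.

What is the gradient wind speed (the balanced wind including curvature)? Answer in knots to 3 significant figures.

18.2 knots

Coriolis parameter at 47°N:
f = 2Ω sin φ = 2 × 7.29×10⁻⁵ × sin 47° = 1.07×10⁻⁴ s⁻¹
Pressure gradient: |∂P/∂n| = 400 Pa / 360000 m = 1.11×10⁻³ Pa/m
Geostrophic speed: V_g = |∂P/∂n|/(fρ) = 1.11×10⁻³/(1.07×10⁻⁴ × 1.06) = 9.83 m/s
Around a low, centrifugal force acts outward with Coriolis, so pressure-gradient force balances both:
(1/ρ)|∂P/∂n| = fV + V²/R  →  V² + fR·V − fR·V_g = 0
With fR = 1.07×10⁻⁴ × 1702×10³ m = 181 m/s:
V = [−fR + √((fR)² + 4 fR V_g)]/2 = [−181 + √(181² + 4×181×9.83)]/2 = 9.35 m/s
Subgeostrophic (V < V_g = 9.83 m/s), as expected around a low.
Converting: 9.35 m/s × 1.944 = 18.2 knots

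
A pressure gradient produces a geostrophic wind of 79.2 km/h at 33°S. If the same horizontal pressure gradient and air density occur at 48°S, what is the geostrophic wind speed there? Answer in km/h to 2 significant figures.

With the same pressure gradient and density, V_g ∝ 1/f ∝ 1/sin φ.
V₂ = V₁ · sin φ₁ / sin φ₂ = 79.2 × sin 33° / sin 48°
V₂ = 79.2 × 0.5446/0.7431 = 58 km/h

58 km/h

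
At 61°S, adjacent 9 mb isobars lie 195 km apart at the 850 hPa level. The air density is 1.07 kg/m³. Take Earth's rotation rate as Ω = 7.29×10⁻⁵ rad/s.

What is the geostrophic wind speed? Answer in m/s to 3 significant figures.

33.8 m/s

Coriolis parameter at 61°S:
f = 2Ω sin φ = 2 × 7.29×10⁻⁵ × sin 61° = 1.28×10⁻⁴ s⁻¹
Pressure gradient: |∂P/∂n| = 900 Pa / 195000 m = 4.62×10⁻³ Pa/m
Geostrophic balance (pressure-gradient force = Coriolis force):
V_g = (1/(fρ)) |∂P/∂n| = 4.62×10⁻³ / (1.28×10⁻⁴ × 1.07) = 33.8 m/s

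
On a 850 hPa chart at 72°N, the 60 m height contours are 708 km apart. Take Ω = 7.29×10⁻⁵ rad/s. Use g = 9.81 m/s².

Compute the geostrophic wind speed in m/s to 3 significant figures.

6.00 m/s

Coriolis parameter at 72°N:
f = 2Ω sin φ = 2 × 7.29×10⁻⁵ × sin 72° = 1.39×10⁻⁴ s⁻¹
Height gradient: |∂Z/∂n| = 60 m / 708000 m = 8.47×10⁻⁵
On a pressure surface, geostrophic balance gives V_g = (g/f)|∂Z/∂n|:
V_g = 9.81 × 8.47×10⁻⁵ / 1.39×10⁻⁴ = 6.00 m/s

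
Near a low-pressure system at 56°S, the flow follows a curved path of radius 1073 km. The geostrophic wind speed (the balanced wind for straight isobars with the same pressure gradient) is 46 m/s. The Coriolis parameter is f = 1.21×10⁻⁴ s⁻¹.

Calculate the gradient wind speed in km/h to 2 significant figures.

Around a low, centrifugal force acts outward with Coriolis, so pressure-gradient force balances both:
(1/ρ)|∂P/∂n| = fV + V²/R  →  V² + fR·V − fR·V_g = 0
With fR = 1.21×10⁻⁴ × 1073×10³ m = 130 m/s:
V = [−fR + √((fR)² + 4 fR V_g)]/2 = [−130 + √(130² + 4×130×46)]/2 = 36 m/s
Subgeostrophic (V < V_g = 46 m/s), as expected around a low.
Converting: 36 m/s × 3.6 = 130 km/h

130 km/h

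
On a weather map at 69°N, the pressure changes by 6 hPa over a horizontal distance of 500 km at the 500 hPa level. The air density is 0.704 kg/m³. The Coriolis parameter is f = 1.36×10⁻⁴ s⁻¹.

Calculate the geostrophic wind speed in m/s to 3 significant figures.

12.5 m/s

Pressure gradient: |∂P/∂n| = 600 Pa / 500000 m = 1.20×10⁻³ Pa/m
Geostrophic balance (pressure-gradient force = Coriolis force):
V_g = (1/(fρ)) |∂P/∂n| = 1.20×10⁻³ / (1.36×10⁻⁴ × 0.704) = 12.5 m/s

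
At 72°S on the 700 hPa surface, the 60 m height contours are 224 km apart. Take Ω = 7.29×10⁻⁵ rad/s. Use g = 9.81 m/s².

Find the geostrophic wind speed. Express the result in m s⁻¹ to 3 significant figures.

Coriolis parameter at 72°S:
f = 2Ω sin φ = 2 × 7.29×10⁻⁵ × sin 72° = 1.39×10⁻⁴ s⁻¹
Height gradient: |∂Z/∂n| = 60 m / 224000 m = 2.68×10⁻⁴
On a pressure surface, geostrophic balance gives V_g = (g/f)|∂Z/∂n|:
V_g = 9.81 × 2.68×10⁻⁴ / 1.39×10⁻⁴ = 18.9 m/s

18.9 m s⁻¹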